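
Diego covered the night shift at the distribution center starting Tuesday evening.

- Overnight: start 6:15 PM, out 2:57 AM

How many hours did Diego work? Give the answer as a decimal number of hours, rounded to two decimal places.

Overnight: 6:15 PM → midnight = 5 h 45 min; midnight → 2:57 AM = 2 h 57 min; span 8 h 42 min

8.70 hours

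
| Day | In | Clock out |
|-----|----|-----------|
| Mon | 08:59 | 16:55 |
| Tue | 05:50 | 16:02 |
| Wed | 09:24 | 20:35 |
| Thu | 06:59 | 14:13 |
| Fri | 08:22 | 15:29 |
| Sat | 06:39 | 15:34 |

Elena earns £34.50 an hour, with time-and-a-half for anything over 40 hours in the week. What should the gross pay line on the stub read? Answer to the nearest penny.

Mon: 08:59–16:55 = 7 h 56 min
Tue: 05:50–16:02 = 10 h 12 min
Wed: 09:24–20:35 = 11 h 11 min
Thu: 06:59–14:13 = 7 h 14 min
Fri: 08:22–15:29 = 7 h 7 min
Sat: 06:39–15:34 = 8 h 55 min
Total worked: 52 h 35 min = 3155 min.
Regular 40 h 0 min = 2400 min at £34.50/h; overtime 12 h 35 min = 755 min at £51.75/h.
Pay = (2400 × £34.50 + 755 × £51.75) ÷ 60 = £2031.19.

£2031.19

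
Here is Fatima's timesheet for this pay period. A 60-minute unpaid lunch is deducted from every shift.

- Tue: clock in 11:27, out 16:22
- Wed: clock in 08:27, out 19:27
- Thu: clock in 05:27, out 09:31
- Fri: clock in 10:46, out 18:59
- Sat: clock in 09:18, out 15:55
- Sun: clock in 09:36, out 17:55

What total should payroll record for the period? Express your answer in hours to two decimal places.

Tue: 11:27–16:22 = 4 h 55 min; less 60 min break → 3 h 55 min
Wed: 08:27–19:27 = 11 h 0 min; less 60 min break → 10 h 0 min
Thu: 05:27–09:31 = 4 h 4 min; less 60 min break → 3 h 4 min
Fri: 10:46–18:59 = 8 h 13 min; less 60 min break → 7 h 13 min
Sat: 09:18–15:55 = 6 h 37 min; less 60 min break → 5 h 37 min
Sun: 09:36–17:55 = 8 h 19 min; less 60 min break → 7 h 19 min
Total: 3 h 55 min + 10 h 0 min + 3 h 4 min + 7 h 13 min + 5 h 37 min + 7 h 19 min = 37 h 8 min.

37.13 hours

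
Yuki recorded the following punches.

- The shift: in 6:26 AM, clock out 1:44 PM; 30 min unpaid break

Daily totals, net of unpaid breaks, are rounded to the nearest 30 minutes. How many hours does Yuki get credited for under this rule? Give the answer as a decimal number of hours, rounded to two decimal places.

7.00 hours

The shift: 6:26 AM–1:44 PM = 7 h 18 min − 30 min = 6 h 48 min → rounds to 7 h 0 min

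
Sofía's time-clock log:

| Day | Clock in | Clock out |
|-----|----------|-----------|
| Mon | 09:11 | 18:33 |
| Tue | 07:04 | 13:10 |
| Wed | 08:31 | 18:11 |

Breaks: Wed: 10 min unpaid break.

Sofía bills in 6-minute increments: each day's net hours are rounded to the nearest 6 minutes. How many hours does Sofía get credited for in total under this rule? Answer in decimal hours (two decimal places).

25.00 hours

Mon: 09:11–18:33 = 9 h 22 min → rounds to 9 h 24 min
Tue: 07:04–13:10 = 6 h 6 min → rounds to 6 h 6 min
Wed: 08:31–18:11 = 9 h 40 min − 10 min = 9 h 30 min → rounds to 9 h 30 min
Total credited: 25 h 0 min.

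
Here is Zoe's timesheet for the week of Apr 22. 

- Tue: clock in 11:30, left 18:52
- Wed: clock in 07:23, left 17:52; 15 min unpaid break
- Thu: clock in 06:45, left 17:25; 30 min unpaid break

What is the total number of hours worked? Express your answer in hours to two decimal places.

27.77 hours

Tue: 11:30–18:52 = 7 h 22 min
Wed: 07:23–17:52 = 10 h 29 min; less 15 min break → 10 h 14 min
Thu: 06:45–17:25 = 10 h 40 min; less 30 min break → 10 h 10 min
Total: 7 h 22 min + 10 h 14 min + 10 h 10 min = 27 h 46 min.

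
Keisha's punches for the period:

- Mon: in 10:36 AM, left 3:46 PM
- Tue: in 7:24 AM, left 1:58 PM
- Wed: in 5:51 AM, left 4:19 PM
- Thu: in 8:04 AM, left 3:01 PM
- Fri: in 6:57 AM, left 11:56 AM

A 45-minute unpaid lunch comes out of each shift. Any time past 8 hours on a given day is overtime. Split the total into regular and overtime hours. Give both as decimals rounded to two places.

Regular 28.67 hours, overtime 1.72 hours

Mon: 10:36 AM–3:46 PM = 5 h 10 min; less 45 min break → 4 h 25 min
Tue: 7:24 AM–1:58 PM = 6 h 34 min; less 45 min break → 5 h 49 min
Wed: 5:51 AM–4:19 PM = 10 h 28 min; less 45 min break → 9 h 43 min
Thu: 8:04 AM–3:01 PM = 6 h 57 min; less 45 min break → 6 h 12 min
Fri: 6:57 AM–11:56 AM = 4 h 59 min; less 45 min break → 4 h 14 min
Mon reg 4 h 25 min / OT 0 h 0 min; Tue reg 5 h 49 min / OT 0 h 0 min; Wed reg 8 h 0 min / OT 1 h 43 min; Thu reg 6 h 12 min / OT 0 h 0 min; Fri reg 4 h 14 min / OT 0 h 0 min.
Totals: regular 28 h 40 min, overtime 1 h 43 min.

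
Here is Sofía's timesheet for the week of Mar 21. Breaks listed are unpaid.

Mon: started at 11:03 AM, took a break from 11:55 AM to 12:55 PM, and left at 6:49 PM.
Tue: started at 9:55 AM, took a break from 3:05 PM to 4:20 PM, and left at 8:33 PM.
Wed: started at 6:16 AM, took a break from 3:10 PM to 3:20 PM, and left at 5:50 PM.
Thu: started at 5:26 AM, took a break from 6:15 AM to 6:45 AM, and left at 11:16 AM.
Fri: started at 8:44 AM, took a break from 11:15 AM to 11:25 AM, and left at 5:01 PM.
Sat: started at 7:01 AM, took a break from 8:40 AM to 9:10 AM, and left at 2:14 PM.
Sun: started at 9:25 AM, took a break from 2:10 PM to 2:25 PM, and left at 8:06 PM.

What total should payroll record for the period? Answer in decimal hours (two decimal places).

58.15 hours

Mon: 11:03 AM–6:49 PM = 7 h 46 min; less 60 min break → 6 h 46 min
Tue: 9:55 AM–8:33 PM = 10 h 38 min; less 75 min break → 9 h 23 min
Wed: 6:16 AM–5:50 PM = 11 h 34 min; less 10 min break → 11 h 24 min
Thu: 5:26 AM–11:16 AM = 5 h 50 min; less 30 min break → 5 h 20 min
Fri: 8:44 AM–5:01 PM = 8 h 17 min; less 10 min break → 8 h 7 min
Sat: 7:01 AM–2:14 PM = 7 h 13 min; less 30 min break → 6 h 43 min
Sun: 9:25 AM–8:06 PM = 10 h 41 min; less 15 min break → 10 h 26 min
Total: 6 h 46 min + 9 h 23 min + 11 h 24 min + 5 h 20 min + 8 h 7 min + 6 h 43 min + 10 h 26 min = 58 h 9 min.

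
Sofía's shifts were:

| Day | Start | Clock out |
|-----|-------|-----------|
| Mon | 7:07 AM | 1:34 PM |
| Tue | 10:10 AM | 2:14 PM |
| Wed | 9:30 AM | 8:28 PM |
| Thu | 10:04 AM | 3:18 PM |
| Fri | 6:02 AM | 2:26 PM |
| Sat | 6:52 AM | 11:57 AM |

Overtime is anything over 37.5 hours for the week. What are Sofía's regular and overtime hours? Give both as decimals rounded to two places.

Mon: 7:07 AM–1:34 PM = 6 h 27 min
Tue: 10:10 AM–2:14 PM = 4 h 4 min
Wed: 9:30 AM–8:28 PM = 10 h 58 min
Thu: 10:04 AM–3:18 PM = 5 h 14 min
Fri: 6:02 AM–2:26 PM = 8 h 24 min
Sat: 6:52 AM–11:57 AM = 5 h 5 min
Total worked: 40 h 12 min = 40.20 h.
Threshold 37.5 h → overtime 2 h 42 min, regular 37 h 30 min.

Regular 37.50 hours, overtime 2.70 hours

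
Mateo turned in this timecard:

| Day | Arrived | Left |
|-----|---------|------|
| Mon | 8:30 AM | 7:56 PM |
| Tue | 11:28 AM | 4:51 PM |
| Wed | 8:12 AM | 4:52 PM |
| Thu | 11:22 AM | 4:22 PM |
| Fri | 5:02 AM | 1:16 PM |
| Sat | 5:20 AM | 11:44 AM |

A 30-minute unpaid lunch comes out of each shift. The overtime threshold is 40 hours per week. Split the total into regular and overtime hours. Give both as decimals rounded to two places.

Regular 40.00 hours, overtime 2.12 hours

Mon: 8:30 AM–7:56 PM = 11 h 26 min; less 30 min break → 10 h 56 min
Tue: 11:28 AM–4:51 PM = 5 h 23 min; less 30 min break → 4 h 53 min
Wed: 8:12 AM–4:52 PM = 8 h 40 min; less 30 min break → 8 h 10 min
Thu: 11:22 AM–4:22 PM = 5 h 0 min; less 30 min break → 4 h 30 min
Fri: 5:02 AM–1:16 PM = 8 h 14 min; less 30 min break → 7 h 44 min
Sat: 5:20 AM–11:44 AM = 6 h 24 min; less 30 min break → 5 h 54 min
Total worked: 42 h 7 min = 42.12 h.
Threshold 40 h → overtime 2 h 7 min, regular 40 h 0 min.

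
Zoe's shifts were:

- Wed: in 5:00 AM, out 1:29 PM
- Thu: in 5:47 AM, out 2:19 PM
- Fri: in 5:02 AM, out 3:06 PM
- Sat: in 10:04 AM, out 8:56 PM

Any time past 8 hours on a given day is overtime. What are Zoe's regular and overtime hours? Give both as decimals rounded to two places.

Wed: 5:00 AM–1:29 PM = 8 h 29 min
Thu: 5:47 AM–2:19 PM = 8 h 32 min
Fri: 5:02 AM–3:06 PM = 10 h 4 min
Sat: 10:04 AM–8:56 PM = 10 h 52 min
Wed reg 8 h 0 min / OT 0 h 29 min; Thu reg 8 h 0 min / OT 0 h 32 min; Fri reg 8 h 0 min / OT 2 h 4 min; Sat reg 8 h 0 min / OT 2 h 52 min.
Totals: regular 32 h 0 min, overtime 5 h 57 min.

Regular 32.00 hours, overtime 5.95 hours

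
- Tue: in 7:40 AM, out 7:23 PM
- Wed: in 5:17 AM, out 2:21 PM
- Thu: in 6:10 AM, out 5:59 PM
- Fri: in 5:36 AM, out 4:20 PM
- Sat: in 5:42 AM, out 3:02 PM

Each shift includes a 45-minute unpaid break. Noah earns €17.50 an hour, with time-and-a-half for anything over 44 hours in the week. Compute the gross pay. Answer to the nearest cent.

Tue: 7:40 AM–7:23 PM = 11 h 43 min; less 45 min break → 10 h 58 min
Wed: 5:17 AM–2:21 PM = 9 h 4 min; less 45 min break → 8 h 19 min
Thu: 6:10 AM–5:59 PM = 11 h 49 min; less 45 min break → 11 h 4 min
Fri: 5:36 AM–4:20 PM = 10 h 44 min; less 45 min break → 9 h 59 min
Sat: 5:42 AM–3:02 PM = 9 h 20 min; less 45 min break → 8 h 35 min
Total worked: 48 h 55 min = 2935 min.
Regular 44 h 0 min = 2640 min at €17.50/h; overtime 4 h 55 min = 295 min at €26.25/h.
Pay = (2640 × €17.50 + 295 × €26.25) ÷ 60 = €899.06.

€899.06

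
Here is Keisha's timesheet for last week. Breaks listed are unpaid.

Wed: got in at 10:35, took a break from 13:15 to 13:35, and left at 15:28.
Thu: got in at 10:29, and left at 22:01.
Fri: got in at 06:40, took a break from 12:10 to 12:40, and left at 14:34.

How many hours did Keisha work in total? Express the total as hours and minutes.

23 h 29 min

Wed: 10:35–15:28 = 4 h 53 min; less 20 min break → 4 h 33 min
Thu: 10:29–22:01 = 11 h 32 min
Fri: 06:40–14:34 = 7 h 54 min; less 30 min break → 7 h 24 min
Total: 4 h 33 min + 11 h 32 min + 7 h 24 min = 23 h 29 min.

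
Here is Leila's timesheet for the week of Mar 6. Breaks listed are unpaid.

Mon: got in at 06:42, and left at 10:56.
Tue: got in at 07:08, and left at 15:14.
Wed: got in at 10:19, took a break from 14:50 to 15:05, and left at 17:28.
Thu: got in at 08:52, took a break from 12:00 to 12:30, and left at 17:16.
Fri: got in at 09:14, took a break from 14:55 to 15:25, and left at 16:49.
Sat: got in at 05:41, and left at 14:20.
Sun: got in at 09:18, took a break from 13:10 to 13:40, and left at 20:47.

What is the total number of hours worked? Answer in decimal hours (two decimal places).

53.85 hours

Mon: 06:42–10:56 = 4 h 14 min
Tue: 07:08–15:14 = 8 h 6 min
Wed: 10:19–17:28 = 7 h 9 min; less 15 min break → 6 h 54 min
Thu: 08:52–17:16 = 8 h 24 min; less 30 min break → 7 h 54 min
Fri: 09:14–16:49 = 7 h 35 min; less 30 min break → 7 h 5 min
Sat: 05:41–14:20 = 8 h 39 min
Sun: 09:18–20:47 = 11 h 29 min; less 30 min break → 10 h 59 min
Total: 4 h 14 min + 8 h 6 min + 6 h 54 min + 7 h 54 min + 7 h 5 min + 8 h 39 min + 10 h 59 min = 53 h 51 min.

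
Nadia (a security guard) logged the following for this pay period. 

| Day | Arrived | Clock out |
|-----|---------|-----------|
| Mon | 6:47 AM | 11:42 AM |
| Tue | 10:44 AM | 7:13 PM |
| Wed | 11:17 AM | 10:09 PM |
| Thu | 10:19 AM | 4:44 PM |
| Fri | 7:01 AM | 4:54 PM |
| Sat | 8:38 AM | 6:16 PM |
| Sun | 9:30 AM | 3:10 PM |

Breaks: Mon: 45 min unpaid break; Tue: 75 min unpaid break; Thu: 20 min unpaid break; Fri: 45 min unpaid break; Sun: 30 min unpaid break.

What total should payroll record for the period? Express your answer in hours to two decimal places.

Mon: 6:47 AM–11:42 AM = 4 h 55 min; less 45 min break → 4 h 10 min
Tue: 10:44 AM–7:13 PM = 8 h 29 min; less 75 min break → 7 h 14 min
Wed: 11:17 AM–10:09 PM = 10 h 52 min
Thu: 10:19 AM–4:44 PM = 6 h 25 min; less 20 min break → 6 h 5 min
Fri: 7:01 AM–4:54 PM = 9 h 53 min; less 45 min break → 9 h 8 min
Sat: 8:38 AM–6:16 PM = 9 h 38 min
Sun: 9:30 AM–3:10 PM = 5 h 40 min; less 30 min break → 5 h 10 min
Total: 4 h 10 min + 7 h 14 min + 10 h 52 min + 6 h 5 min + 9 h 8 min + 9 h 38 min + 5 h 10 min = 52 h 17 min.

52.28 hours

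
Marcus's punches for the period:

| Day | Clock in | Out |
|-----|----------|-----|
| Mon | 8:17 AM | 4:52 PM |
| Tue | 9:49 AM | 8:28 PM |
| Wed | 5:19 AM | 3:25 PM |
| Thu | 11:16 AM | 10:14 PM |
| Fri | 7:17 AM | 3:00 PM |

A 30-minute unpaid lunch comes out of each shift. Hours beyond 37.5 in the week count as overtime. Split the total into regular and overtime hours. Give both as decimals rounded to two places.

Mon: 8:17 AM–4:52 PM = 8 h 35 min; less 30 min break → 8 h 5 min
Tue: 9:49 AM–8:28 PM = 10 h 39 min; less 30 min break → 10 h 9 min
Wed: 5:19 AM–3:25 PM = 10 h 6 min; less 30 min break → 9 h 36 min
Thu: 11:16 AM–10:14 PM = 10 h 58 min; less 30 min break → 10 h 28 min
Fri: 7:17 AM–3:00 PM = 7 h 43 min; less 30 min break → 7 h 13 min
Total worked: 45 h 31 min = 45.52 h.
Threshold 37.5 h → overtime 8 h 1 min, regular 37 h 30 min.

Regular 37.50 hours, overtime 8.02 hours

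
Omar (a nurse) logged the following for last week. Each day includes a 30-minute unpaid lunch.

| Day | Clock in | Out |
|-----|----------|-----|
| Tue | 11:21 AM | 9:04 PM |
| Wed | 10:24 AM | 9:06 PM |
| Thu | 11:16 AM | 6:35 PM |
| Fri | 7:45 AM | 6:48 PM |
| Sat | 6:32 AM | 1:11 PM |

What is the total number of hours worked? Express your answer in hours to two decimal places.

42.93 hours

Tue: 11:21 AM–9:04 PM = 9 h 43 min; less 30 min break → 9 h 13 min
Wed: 10:24 AM–9:06 PM = 10 h 42 min; less 30 min break → 10 h 12 min
Thu: 11:16 AM–6:35 PM = 7 h 19 min; less 30 min break → 6 h 49 min
Fri: 7:45 AM–6:48 PM = 11 h 3 min; less 30 min break → 10 h 33 min
Sat: 6:32 AM–1:11 PM = 6 h 39 min; less 30 min break → 6 h 9 min
Total: 9 h 13 min + 10 h 12 min + 6 h 49 min + 10 h 33 min + 6 h 9 min = 42 h 56 min.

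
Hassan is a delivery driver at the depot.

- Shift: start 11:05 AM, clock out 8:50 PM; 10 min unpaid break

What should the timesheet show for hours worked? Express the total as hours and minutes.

9 h 35 min

Shift: 11:05 AM–8:50 PM = 9 h 45 min; less 10 min break → 9 h 35 min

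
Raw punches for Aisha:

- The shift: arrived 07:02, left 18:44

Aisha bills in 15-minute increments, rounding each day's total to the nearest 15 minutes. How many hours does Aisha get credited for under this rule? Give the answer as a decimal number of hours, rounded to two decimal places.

The shift: 07:02–18:44 = 11 h 42 min → rounds to 11 h 45 min

11.75 hours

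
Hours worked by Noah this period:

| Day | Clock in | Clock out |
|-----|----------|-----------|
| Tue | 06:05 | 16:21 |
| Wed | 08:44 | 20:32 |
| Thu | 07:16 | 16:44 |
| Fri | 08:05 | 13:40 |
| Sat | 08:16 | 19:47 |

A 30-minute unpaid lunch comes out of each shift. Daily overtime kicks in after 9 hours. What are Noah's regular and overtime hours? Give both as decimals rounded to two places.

Tue: 06:05–16:21 = 10 h 16 min; less 30 min break → 9 h 46 min
Wed: 08:44–20:32 = 11 h 48 min; less 30 min break → 11 h 18 min
Thu: 07:16–16:44 = 9 h 28 min; less 30 min break → 8 h 58 min
Fri: 08:05–13:40 = 5 h 35 min; less 30 min break → 5 h 5 min
Sat: 08:16–19:47 = 11 h 31 min; less 30 min break → 11 h 1 min
Tue reg 9 h 0 min / OT 0 h 46 min; Wed reg 9 h 0 min / OT 2 h 18 min; Thu reg 8 h 58 min / OT 0 h 0 min; Fri reg 5 h 5 min / OT 0 h 0 min; Sat reg 9 h 0 min / OT 2 h 1 min.
Totals: regular 41 h 3 min, overtime 5 h 5 min.

Regular 41.05 hours, overtime 5.08 hours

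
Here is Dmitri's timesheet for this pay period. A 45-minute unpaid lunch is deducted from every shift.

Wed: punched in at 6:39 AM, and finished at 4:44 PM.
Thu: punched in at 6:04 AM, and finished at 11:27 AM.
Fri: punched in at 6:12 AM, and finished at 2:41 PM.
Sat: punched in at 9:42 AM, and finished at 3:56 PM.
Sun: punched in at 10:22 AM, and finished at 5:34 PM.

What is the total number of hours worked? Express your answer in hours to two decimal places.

Wed: 6:39 AM–4:44 PM = 10 h 5 min; less 45 min break → 9 h 20 min
Thu: 6:04 AM–11:27 AM = 5 h 23 min; less 45 min break → 4 h 38 min
Fri: 6:12 AM–2:41 PM = 8 h 29 min; less 45 min break → 7 h 44 min
Sat: 9:42 AM–3:56 PM = 6 h 14 min; less 45 min break → 5 h 29 min
Sun: 10:22 AM–5:34 PM = 7 h 12 min; less 45 min break → 6 h 27 min
Total: 9 h 20 min + 4 h 38 min + 7 h 44 min + 5 h 29 min + 6 h 27 min = 33 h 38 min.

33.63 hours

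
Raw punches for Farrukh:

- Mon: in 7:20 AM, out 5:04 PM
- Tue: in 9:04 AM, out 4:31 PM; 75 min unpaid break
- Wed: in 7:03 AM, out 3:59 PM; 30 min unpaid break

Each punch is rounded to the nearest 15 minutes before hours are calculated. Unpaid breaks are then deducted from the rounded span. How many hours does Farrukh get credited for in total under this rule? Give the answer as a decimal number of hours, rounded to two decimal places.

24.50 hours

Mon: in 7:20 AM→7:15 AM, out 5:04 PM→5:00 PM; 9 h 45 min
Tue: in 9:04 AM→9:00 AM, out 4:31 PM→4:30 PM; 7 h 30 min − 75 min = 6 h 15 min
Wed: in 7:03 AM→7:00 AM, out 3:59 PM→4:00 PM; 9 h 0 min − 30 min = 8 h 30 min
Total credited: 24 h 30 min.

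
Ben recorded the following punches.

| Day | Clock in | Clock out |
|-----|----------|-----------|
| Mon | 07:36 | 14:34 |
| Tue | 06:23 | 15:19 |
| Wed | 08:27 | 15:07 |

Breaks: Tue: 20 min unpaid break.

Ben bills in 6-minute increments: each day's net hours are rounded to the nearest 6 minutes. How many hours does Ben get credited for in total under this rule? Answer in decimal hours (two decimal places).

Mon: 07:36–14:34 = 6 h 58 min → rounds to 7 h 0 min
Tue: 06:23–15:19 = 8 h 56 min − 20 min = 8 h 36 min → rounds to 8 h 36 min
Wed: 08:27–15:07 = 6 h 40 min → rounds to 6 h 42 min
Total credited: 22 h 18 min.

22.30 hours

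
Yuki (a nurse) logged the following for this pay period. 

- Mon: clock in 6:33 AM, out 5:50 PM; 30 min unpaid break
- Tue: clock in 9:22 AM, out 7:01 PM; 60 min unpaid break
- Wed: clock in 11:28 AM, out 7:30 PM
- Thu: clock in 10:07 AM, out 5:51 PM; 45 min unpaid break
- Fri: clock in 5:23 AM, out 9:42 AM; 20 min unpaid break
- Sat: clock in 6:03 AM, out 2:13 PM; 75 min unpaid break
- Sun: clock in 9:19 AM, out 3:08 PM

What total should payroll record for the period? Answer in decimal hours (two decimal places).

Mon: 6:33 AM–5:50 PM = 11 h 17 min; less 30 min break → 10 h 47 min
Tue: 9:22 AM–7:01 PM = 9 h 39 min; less 60 min break → 8 h 39 min
Wed: 11:28 AM–7:30 PM = 8 h 2 min
Thu: 10:07 AM–5:51 PM = 7 h 44 min; less 45 min break → 6 h 59 min
Fri: 5:23 AM–9:42 AM = 4 h 19 min; less 20 min break → 3 h 59 min
Sat: 6:03 AM–2:13 PM = 8 h 10 min; less 75 min break → 6 h 55 min
Sun: 9:19 AM–3:08 PM = 5 h 49 min
Total: 10 h 47 min + 8 h 39 min + 8 h 2 min + 6 h 59 min + 3 h 59 min + 6 h 55 min + 5 h 49 min = 51 h 10 min.

51.17 hours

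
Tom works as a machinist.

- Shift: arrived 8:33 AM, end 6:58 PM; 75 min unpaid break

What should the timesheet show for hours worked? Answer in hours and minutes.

Shift: 8:33 AM–6:58 PM = 10 h 25 min; less 75 min break → 9 h 10 min

9 h 10 min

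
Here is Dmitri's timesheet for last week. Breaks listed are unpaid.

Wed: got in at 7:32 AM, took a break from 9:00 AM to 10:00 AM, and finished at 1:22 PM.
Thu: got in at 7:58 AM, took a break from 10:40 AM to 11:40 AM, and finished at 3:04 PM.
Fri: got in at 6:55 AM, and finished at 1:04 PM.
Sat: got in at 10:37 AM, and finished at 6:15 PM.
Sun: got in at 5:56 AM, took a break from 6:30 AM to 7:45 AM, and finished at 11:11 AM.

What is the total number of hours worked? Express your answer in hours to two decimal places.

Wed: 7:32 AM–1:22 PM = 5 h 50 min; less 60 min break → 4 h 50 min
Thu: 7:58 AM–3:04 PM = 7 h 6 min; less 60 min break → 6 h 6 min
Fri: 6:55 AM–1:04 PM = 6 h 9 min
Sat: 10:37 AM–6:15 PM = 7 h 38 min
Sun: 5:56 AM–11:11 AM = 5 h 15 min; less 75 min break → 4 h 0 min
Total: 4 h 50 min + 6 h 6 min + 6 h 9 min + 7 h 38 min + 4 h 0 min = 28 h 43 min.

28.72 hours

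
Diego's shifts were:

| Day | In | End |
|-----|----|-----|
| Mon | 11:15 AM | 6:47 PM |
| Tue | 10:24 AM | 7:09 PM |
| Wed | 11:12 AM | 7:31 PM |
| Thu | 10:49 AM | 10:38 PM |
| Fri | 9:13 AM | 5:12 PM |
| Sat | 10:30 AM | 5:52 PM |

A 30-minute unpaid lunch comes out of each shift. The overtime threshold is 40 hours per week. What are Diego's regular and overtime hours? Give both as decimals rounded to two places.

Mon: 11:15 AM–6:47 PM = 7 h 32 min; less 30 min break → 7 h 2 min
Tue: 10:24 AM–7:09 PM = 8 h 45 min; less 30 min break → 8 h 15 min
Wed: 11:12 AM–7:31 PM = 8 h 19 min; less 30 min break → 7 h 49 min
Thu: 10:49 AM–10:38 PM = 11 h 49 min; less 30 min break → 11 h 19 min
Fri: 9:13 AM–5:12 PM = 7 h 59 min; less 30 min break → 7 h 29 min
Sat: 10:30 AM–5:52 PM = 7 h 22 min; less 30 min break → 6 h 52 min
Total worked: 48 h 46 min = 48.77 h.
Threshold 40 h → overtime 8 h 46 min, regular 40 h 0 min.

Regular 40.00 hours, overtime 8.77 hours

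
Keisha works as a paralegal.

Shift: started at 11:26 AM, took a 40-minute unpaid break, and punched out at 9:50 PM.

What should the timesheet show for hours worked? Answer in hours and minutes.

Shift: 11:26 AM–9:50 PM = 10 h 24 min; less 40 min break → 9 h 44 min

9 h 44 min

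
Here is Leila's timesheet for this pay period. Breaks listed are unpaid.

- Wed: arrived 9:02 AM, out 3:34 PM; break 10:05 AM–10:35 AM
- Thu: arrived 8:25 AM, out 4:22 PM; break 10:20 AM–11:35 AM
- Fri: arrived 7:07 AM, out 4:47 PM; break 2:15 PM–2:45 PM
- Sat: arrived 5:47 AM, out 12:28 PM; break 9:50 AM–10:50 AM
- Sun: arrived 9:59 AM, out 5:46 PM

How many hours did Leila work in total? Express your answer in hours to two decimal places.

35.37 hours

Wed: 9:02 AM–3:34 PM = 6 h 32 min; less 30 min break → 6 h 2 min
Thu: 8:25 AM–4:22 PM = 7 h 57 min; less 75 min break → 6 h 42 min
Fri: 7:07 AM–4:47 PM = 9 h 40 min; less 30 min break → 9 h 10 min
Sat: 5:47 AM–12:28 PM = 6 h 41 min; less 60 min break → 5 h 41 min
Sun: 9:59 AM–5:46 PM = 7 h 47 min
Total: 6 h 2 min + 6 h 42 min + 9 h 10 min + 5 h 41 min + 7 h 47 min = 35 h 22 min.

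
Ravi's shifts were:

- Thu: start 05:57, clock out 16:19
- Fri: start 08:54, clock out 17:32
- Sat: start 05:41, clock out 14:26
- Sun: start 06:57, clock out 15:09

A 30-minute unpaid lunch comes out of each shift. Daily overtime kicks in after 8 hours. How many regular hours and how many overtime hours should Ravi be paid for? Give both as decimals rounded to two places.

Thu: 05:57–16:19 = 10 h 22 min; less 30 min break → 9 h 52 min
Fri: 08:54–17:32 = 8 h 38 min; less 30 min break → 8 h 8 min
Sat: 05:41–14:26 = 8 h 45 min; less 30 min break → 8 h 15 min
Sun: 06:57–15:09 = 8 h 12 min; less 30 min break → 7 h 42 min
Thu reg 8 h 0 min / OT 1 h 52 min; Fri reg 8 h 0 min / OT 0 h 8 min; Sat reg 8 h 0 min / OT 0 h 15 min; Sun reg 7 h 42 min / OT 0 h 0 min.
Totals: regular 31 h 42 min, overtime 2 h 15 min.

Regular 31.70 hours, overtime 2.25 hours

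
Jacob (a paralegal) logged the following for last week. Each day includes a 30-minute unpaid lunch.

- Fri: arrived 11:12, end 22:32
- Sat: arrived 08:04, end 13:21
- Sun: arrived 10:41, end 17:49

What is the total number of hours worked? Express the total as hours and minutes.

Fri: 11:12–22:32 = 11 h 20 min; less 30 min break → 10 h 50 min
Sat: 08:04–13:21 = 5 h 17 min; less 30 min break → 4 h 47 min
Sun: 10:41–17:49 = 7 h 8 min; less 30 min break → 6 h 38 min
Total: 10 h 50 min + 4 h 47 min + 6 h 38 min = 22 h 15 min.

22 h 15 min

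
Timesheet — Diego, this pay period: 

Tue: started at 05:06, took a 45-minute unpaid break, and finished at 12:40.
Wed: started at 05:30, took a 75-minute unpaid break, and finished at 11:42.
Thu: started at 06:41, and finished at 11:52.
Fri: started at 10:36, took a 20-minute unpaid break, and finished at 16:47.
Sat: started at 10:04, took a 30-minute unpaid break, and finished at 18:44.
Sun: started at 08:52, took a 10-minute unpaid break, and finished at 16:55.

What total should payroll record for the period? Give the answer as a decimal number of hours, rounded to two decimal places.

38.85 hours

Tue: 05:06–12:40 = 7 h 34 min; less 45 min break → 6 h 49 min
Wed: 05:30–11:42 = 6 h 12 min; less 75 min break → 4 h 57 min
Thu: 06:41–11:52 = 5 h 11 min
Fri: 10:36–16:47 = 6 h 11 min; less 20 min break → 5 h 51 min
Sat: 10:04–18:44 = 8 h 40 min; less 30 min break → 8 h 10 min
Sun: 08:52–16:55 = 8 h 3 min; less 10 min break → 7 h 53 min
Total: 6 h 49 min + 4 h 57 min + 5 h 11 min + 5 h 51 min + 8 h 10 min + 7 h 53 min = 38 h 51 min.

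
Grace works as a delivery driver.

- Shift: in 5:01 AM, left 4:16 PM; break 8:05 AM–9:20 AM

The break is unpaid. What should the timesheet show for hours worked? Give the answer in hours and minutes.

10 h 0 min

Shift: 5:01 AM–4:16 PM = 11 h 15 min; less 75 min break → 10 h 0 min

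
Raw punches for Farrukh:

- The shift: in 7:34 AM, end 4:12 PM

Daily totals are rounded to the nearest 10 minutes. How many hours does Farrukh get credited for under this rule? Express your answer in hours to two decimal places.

8.67 hours

The shift: 7:34 AM–4:12 PM = 8 h 38 min → rounds to 8 h 40 min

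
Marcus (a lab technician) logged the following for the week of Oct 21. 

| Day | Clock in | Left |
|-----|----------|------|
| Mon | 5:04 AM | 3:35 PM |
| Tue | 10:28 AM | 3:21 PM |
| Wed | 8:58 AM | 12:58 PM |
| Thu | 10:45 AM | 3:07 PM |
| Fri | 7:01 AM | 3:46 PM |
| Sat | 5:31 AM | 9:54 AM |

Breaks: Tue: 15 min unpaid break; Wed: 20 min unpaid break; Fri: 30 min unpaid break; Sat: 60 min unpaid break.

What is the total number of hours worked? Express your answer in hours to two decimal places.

34.82 hours

Mon: 5:04 AM–3:35 PM = 10 h 31 min
Tue: 10:28 AM–3:21 PM = 4 h 53 min; less 15 min break → 4 h 38 min
Wed: 8:58 AM–12:58 PM = 4 h 0 min; less 20 min break → 3 h 40 min
Thu: 10:45 AM–3:07 PM = 4 h 22 min
Fri: 7:01 AM–3:46 PM = 8 h 45 min; less 30 min break → 8 h 15 min
Sat: 5:31 AM–9:54 AM = 4 h 23 min; less 60 min break → 3 h 23 min
Total: 10 h 31 min + 4 h 38 min + 3 h 40 min + 4 h 22 min + 8 h 15 min + 3 h 23 min = 34 h 49 min.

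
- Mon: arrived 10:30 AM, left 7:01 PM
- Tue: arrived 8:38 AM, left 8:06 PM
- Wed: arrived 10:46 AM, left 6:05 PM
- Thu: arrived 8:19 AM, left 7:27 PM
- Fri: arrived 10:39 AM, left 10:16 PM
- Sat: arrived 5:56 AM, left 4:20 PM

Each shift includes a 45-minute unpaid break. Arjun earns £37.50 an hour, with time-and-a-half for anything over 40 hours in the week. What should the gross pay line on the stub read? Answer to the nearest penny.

£2397.19

Mon: 10:30 AM–7:01 PM = 8 h 31 min; less 45 min break → 7 h 46 min
Tue: 8:38 AM–8:06 PM = 11 h 28 min; less 45 min break → 10 h 43 min
Wed: 10:46 AM–6:05 PM = 7 h 19 min; less 45 min break → 6 h 34 min
Thu: 8:19 AM–7:27 PM = 11 h 8 min; less 45 min break → 10 h 23 min
Fri: 10:39 AM–10:16 PM = 11 h 37 min; less 45 min break → 10 h 52 min
Sat: 5:56 AM–4:20 PM = 10 h 24 min; less 45 min break → 9 h 39 min
Total worked: 55 h 57 min = 3357 min.
Regular 40 h 0 min = 2400 min at £37.50/h; overtime 15 h 57 min = 957 min at £56.25/h.
Pay = (2400 × £37.50 + 957 × £56.25) ÷ 60 = £2397.19.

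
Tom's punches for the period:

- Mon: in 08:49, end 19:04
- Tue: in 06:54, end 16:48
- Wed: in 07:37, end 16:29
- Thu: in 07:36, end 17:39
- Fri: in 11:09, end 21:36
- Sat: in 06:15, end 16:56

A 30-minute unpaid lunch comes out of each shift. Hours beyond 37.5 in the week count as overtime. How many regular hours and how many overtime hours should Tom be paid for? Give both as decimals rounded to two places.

Mon: 08:49–19:04 = 10 h 15 min; less 30 min break → 9 h 45 min
Tue: 06:54–16:48 = 9 h 54 min; less 30 min break → 9 h 24 min
Wed: 07:37–16:29 = 8 h 52 min; less 30 min break → 8 h 22 min
Thu: 07:36–17:39 = 10 h 3 min; less 30 min break → 9 h 33 min
Fri: 11:09–21:36 = 10 h 27 min; less 30 min break → 9 h 57 min
Sat: 06:15–16:56 = 10 h 41 min; less 30 min break → 10 h 11 min
Total worked: 57 h 12 min = 57.20 h.
Threshold 37.5 h → overtime 19 h 42 min, regular 37 h 30 min.

Regular 37.50 hours, overtime 19.70 hours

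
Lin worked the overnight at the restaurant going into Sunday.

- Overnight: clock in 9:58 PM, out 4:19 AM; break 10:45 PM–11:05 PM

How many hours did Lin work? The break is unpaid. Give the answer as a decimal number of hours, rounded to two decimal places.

Overnight: 9:58 PM → midnight = 2 h 2 min; midnight → 4:19 AM = 4 h 19 min; span 6 h 21 min; less 20 min break → 6 h 1 min

6.02 hours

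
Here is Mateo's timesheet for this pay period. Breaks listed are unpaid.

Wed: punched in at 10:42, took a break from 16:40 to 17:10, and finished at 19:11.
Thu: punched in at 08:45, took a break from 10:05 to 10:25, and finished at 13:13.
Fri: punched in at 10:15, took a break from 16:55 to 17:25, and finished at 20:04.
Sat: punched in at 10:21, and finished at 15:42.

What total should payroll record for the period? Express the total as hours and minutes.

26 h 47 min

Wed: 10:42–19:11 = 8 h 29 min; less 30 min break → 7 h 59 min
Thu: 08:45–13:13 = 4 h 28 min; less 20 min break → 4 h 8 min
Fri: 10:15–20:04 = 9 h 49 min; less 30 min break → 9 h 19 min
Sat: 10:21–15:42 = 5 h 21 min
Total: 7 h 59 min + 4 h 8 min + 9 h 19 min + 5 h 21 min = 26 h 47 min.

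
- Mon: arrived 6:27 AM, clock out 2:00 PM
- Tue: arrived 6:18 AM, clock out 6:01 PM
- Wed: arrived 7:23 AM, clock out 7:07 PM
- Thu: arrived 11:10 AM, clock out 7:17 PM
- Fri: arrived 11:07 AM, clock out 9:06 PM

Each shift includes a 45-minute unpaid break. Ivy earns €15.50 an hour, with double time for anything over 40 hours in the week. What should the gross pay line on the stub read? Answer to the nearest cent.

€785.85

Mon: 6:27 AM–2:00 PM = 7 h 33 min; less 45 min break → 6 h 48 min
Tue: 6:18 AM–6:01 PM = 11 h 43 min; less 45 min break → 10 h 58 min
Wed: 7:23 AM–7:07 PM = 11 h 44 min; less 45 min break → 10 h 59 min
Thu: 11:10 AM–7:17 PM = 8 h 7 min; less 45 min break → 7 h 22 min
Fri: 11:07 AM–9:06 PM = 9 h 59 min; less 45 min break → 9 h 14 min
Total worked: 45 h 21 min = 2721 min.
Regular 40 h 0 min = 2400 min at €15.50/h; overtime 5 h 21 min = 321 min at €31.00/h.
Pay = (2400 × €15.50 + 321 × €31.00) ÷ 60 = €785.85.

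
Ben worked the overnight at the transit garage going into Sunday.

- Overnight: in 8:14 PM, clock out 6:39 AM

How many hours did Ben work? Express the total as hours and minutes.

Overnight: 8:14 PM → midnight = 3 h 46 min; midnight → 6:39 AM = 6 h 39 min; span 10 h 25 min

10 h 25 min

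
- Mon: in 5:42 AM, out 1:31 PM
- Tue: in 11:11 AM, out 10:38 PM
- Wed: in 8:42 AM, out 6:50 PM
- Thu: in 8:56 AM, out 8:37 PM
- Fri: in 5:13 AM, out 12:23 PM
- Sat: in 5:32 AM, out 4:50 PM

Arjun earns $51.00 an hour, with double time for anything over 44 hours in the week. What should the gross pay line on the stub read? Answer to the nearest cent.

$3830.10

Mon: 5:42 AM–1:31 PM = 7 h 49 min
Tue: 11:11 AM–10:38 PM = 11 h 27 min
Wed: 8:42 AM–6:50 PM = 10 h 8 min
Thu: 8:56 AM–8:37 PM = 11 h 41 min
Fri: 5:13 AM–12:23 PM = 7 h 10 min
Sat: 5:32 AM–4:50 PM = 11 h 18 min
Total worked: 59 h 33 min = 3573 min.
Regular 44 h 0 min = 2640 min at $51.00/h; overtime 15 h 33 min = 933 min at $102.00/h.
Pay = (2640 × $51.00 + 933 × $102.00) ÷ 60 = $3830.10.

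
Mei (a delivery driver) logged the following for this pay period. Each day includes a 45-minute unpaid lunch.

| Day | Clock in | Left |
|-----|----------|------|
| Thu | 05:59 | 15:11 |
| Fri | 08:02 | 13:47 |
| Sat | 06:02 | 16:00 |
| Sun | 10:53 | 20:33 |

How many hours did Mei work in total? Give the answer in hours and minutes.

31 h 35 min

Thu: 05:59–15:11 = 9 h 12 min; less 45 min break → 8 h 27 min
Fri: 08:02–13:47 = 5 h 45 min; less 45 min break → 5 h 0 min
Sat: 06:02–16:00 = 9 h 58 min; less 45 min break → 9 h 13 min
Sun: 10:53–20:33 = 9 h 40 min; less 45 min break → 8 h 55 min
Total: 8 h 27 min + 5 h 0 min + 9 h 13 min + 8 h 55 min = 31 h 35 min.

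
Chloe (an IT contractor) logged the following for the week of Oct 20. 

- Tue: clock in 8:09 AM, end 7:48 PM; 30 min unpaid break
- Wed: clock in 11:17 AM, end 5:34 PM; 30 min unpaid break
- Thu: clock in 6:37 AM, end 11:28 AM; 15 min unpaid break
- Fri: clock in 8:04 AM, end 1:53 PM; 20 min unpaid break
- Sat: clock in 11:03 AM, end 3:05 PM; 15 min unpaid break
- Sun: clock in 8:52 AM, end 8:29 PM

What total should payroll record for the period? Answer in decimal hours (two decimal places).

Tue: 8:09 AM–7:48 PM = 11 h 39 min; less 30 min break → 11 h 9 min
Wed: 11:17 AM–5:34 PM = 6 h 17 min; less 30 min break → 5 h 47 min
Thu: 6:37 AM–11:28 AM = 4 h 51 min; less 15 min break → 4 h 36 min
Fri: 8:04 AM–1:53 PM = 5 h 49 min; less 20 min break → 5 h 29 min
Sat: 11:03 AM–3:05 PM = 4 h 2 min; less 15 min break → 3 h 47 min
Sun: 8:52 AM–8:29 PM = 11 h 37 min
Total: 11 h 9 min + 5 h 47 min + 4 h 36 min + 5 h 29 min + 3 h 47 min + 11 h 37 min = 42 h 25 min.

42.42 hours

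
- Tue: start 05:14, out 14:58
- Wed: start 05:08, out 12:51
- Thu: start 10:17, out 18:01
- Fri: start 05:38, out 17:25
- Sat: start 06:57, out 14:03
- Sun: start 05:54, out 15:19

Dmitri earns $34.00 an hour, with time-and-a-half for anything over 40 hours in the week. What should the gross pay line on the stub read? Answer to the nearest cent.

Tue: 05:14–14:58 = 9 h 44 min
Wed: 05:08–12:51 = 7 h 43 min
Thu: 10:17–18:01 = 7 h 44 min
Fri: 05:38–17:25 = 11 h 47 min
Sat: 06:57–14:03 = 7 h 6 min
Sun: 05:54–15:19 = 9 h 25 min
Total worked: 53 h 29 min = 3209 min.
Regular 40 h 0 min = 2400 min at $34.00/h; overtime 13 h 29 min = 809 min at $51.00/h.
Pay = (2400 × $34.00 + 809 × $51.00) ÷ 60 = $2047.65.

$2047.65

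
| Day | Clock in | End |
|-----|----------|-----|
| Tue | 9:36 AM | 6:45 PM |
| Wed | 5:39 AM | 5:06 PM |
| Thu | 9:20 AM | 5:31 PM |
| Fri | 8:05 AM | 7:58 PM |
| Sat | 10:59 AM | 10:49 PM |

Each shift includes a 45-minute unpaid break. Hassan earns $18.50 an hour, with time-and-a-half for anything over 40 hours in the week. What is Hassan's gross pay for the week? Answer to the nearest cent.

$982.81

Tue: 9:36 AM–6:45 PM = 9 h 9 min; less 45 min break → 8 h 24 min
Wed: 5:39 AM–5:06 PM = 11 h 27 min; less 45 min break → 10 h 42 min
Thu: 9:20 AM–5:31 PM = 8 h 11 min; less 45 min break → 7 h 26 min
Fri: 8:05 AM–7:58 PM = 11 h 53 min; less 45 min break → 11 h 8 min
Sat: 10:59 AM–10:49 PM = 11 h 50 min; less 45 min break → 11 h 5 min
Total worked: 48 h 45 min = 2925 min.
Regular 40 h 0 min = 2400 min at $18.50/h; overtime 8 h 45 min = 525 min at $27.75/h.
Pay = (2400 × $18.50 + 525 × $27.75) ÷ 60 = $982.81.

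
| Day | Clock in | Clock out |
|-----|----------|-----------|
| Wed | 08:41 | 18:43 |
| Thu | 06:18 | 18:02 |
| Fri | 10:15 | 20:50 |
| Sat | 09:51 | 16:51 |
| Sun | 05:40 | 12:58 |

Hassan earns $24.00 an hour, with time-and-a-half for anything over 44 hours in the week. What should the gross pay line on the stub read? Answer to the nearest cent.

Wed: 08:41–18:43 = 10 h 2 min
Thu: 06:18–18:02 = 11 h 44 min
Fri: 10:15–20:50 = 10 h 35 min
Sat: 09:51–16:51 = 7 h 0 min
Sun: 05:40–12:58 = 7 h 18 min
Total worked: 46 h 39 min = 2799 min.
Regular 44 h 0 min = 2640 min at $24.00/h; overtime 2 h 39 min = 159 min at $36.00/h.
Pay = (2640 × $24.00 + 159 × $36.00) ÷ 60 = $1151.40.

$1151.40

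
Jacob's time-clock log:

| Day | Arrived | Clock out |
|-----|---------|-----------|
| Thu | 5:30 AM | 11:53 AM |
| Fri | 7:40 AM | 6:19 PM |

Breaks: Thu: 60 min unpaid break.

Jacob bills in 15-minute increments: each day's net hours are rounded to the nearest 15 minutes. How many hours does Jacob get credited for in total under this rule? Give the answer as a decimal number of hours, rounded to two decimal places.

16.25 hours

Thu: 5:30 AM–11:53 AM = 6 h 23 min − 60 min = 5 h 23 min → rounds to 5 h 30 min
Fri: 7:40 AM–6:19 PM = 10 h 39 min → rounds to 10 h 45 min
Total credited: 16 h 15 min.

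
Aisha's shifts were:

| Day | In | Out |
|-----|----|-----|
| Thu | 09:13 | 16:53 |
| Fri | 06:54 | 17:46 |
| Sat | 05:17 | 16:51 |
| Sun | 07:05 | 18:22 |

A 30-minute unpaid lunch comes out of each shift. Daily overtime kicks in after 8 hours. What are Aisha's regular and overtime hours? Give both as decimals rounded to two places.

Thu: 09:13–16:53 = 7 h 40 min; less 30 min break → 7 h 10 min
Fri: 06:54–17:46 = 10 h 52 min; less 30 min break → 10 h 22 min
Sat: 05:17–16:51 = 11 h 34 min; less 30 min break → 11 h 4 min
Sun: 07:05–18:22 = 11 h 17 min; less 30 min break → 10 h 47 min
Thu reg 7 h 10 min / OT 0 h 0 min; Fri reg 8 h 0 min / OT 2 h 22 min; Sat reg 8 h 0 min / OT 3 h 4 min; Sun reg 8 h 0 min / OT 2 h 47 min.
Totals: regular 31 h 10 min, overtime 8 h 13 min.

Regular 31.17 hours, overtime 8.22 hours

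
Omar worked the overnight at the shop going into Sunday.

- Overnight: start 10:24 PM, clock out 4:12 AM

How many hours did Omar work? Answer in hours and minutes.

5 h 48 min

Overnight: 10:24 PM → midnight = 1 h 36 min; midnight → 4:12 AM = 4 h 12 min; span 5 h 48 min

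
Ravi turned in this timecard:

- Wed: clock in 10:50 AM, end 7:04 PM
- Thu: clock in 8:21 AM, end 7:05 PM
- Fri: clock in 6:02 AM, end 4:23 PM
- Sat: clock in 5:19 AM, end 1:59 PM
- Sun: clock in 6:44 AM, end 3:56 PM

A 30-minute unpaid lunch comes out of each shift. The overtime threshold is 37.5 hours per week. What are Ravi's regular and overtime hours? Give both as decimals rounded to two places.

Wed: 10:50 AM–7:04 PM = 8 h 14 min; less 30 min break → 7 h 44 min
Thu: 8:21 AM–7:05 PM = 10 h 44 min; less 30 min break → 10 h 14 min
Fri: 6:02 AM–4:23 PM = 10 h 21 min; less 30 min break → 9 h 51 min
Sat: 5:19 AM–1:59 PM = 8 h 40 min; less 30 min break → 8 h 10 min
Sun: 6:44 AM–3:56 PM = 9 h 12 min; less 30 min break → 8 h 42 min
Total worked: 44 h 41 min = 44.68 h.
Threshold 37.5 h → overtime 7 h 11 min, regular 37 h 30 min.

Regular 37.50 hours, overtime 7.18 hours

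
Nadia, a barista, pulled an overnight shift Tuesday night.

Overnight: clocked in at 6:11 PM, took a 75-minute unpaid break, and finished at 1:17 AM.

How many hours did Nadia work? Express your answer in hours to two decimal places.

Overnight: 6:11 PM → midnight = 5 h 49 min; midnight → 1:17 AM = 1 h 17 min; span 7 h 6 min; less 75 min break → 5 h 51 min

5.85 hours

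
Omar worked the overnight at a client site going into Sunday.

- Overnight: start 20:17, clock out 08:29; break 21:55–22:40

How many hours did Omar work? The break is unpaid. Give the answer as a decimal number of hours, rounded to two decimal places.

Overnight: 20:17 → midnight = 3 h 43 min; midnight → 08:29 = 8 h 29 min; span 12 h 12 min; less 45 min break → 11 h 27 min

11.45 hours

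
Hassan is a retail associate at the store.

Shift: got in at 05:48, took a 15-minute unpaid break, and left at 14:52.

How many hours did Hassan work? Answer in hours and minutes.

Shift: 05:48–14:52 = 9 h 4 min; less 15 min break → 8 h 49 min

8 h 49 min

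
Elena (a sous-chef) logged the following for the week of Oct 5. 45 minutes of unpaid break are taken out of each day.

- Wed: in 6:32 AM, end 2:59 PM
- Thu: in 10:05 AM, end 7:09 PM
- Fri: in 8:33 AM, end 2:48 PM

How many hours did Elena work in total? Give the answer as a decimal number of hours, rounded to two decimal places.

Wed: 6:32 AM–2:59 PM = 8 h 27 min; less 45 min break → 7 h 42 min
Thu: 10:05 AM–7:09 PM = 9 h 4 min; less 45 min break → 8 h 19 min
Fri: 8:33 AM–2:48 PM = 6 h 15 min; less 45 min break → 5 h 30 min
Total: 7 h 42 min + 8 h 19 min + 5 h 30 min = 21 h 31 min.

21.52 hours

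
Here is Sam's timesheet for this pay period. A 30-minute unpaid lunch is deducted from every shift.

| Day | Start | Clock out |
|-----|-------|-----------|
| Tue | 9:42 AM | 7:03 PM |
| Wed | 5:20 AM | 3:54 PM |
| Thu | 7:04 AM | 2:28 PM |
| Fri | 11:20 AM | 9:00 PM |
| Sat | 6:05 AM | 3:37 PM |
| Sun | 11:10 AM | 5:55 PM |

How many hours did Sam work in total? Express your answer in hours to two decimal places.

Tue: 9:42 AM–7:03 PM = 9 h 21 min; less 30 min break → 8 h 51 min
Wed: 5:20 AM–3:54 PM = 10 h 34 min; less 30 min break → 10 h 4 min
Thu: 7:04 AM–2:28 PM = 7 h 24 min; less 30 min break → 6 h 54 min
Fri: 11:20 AM–9:00 PM = 9 h 40 min; less 30 min break → 9 h 10 min
Sat: 6:05 AM–3:37 PM = 9 h 32 min; less 30 min break → 9 h 2 min
Sun: 11:10 AM–5:55 PM = 6 h 45 min; less 30 min break → 6 h 15 min
Total: 8 h 51 min + 10 h 4 min + 6 h 54 min + 9 h 10 min + 9 h 2 min + 6 h 15 min = 50 h 16 min.

50.27 hours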